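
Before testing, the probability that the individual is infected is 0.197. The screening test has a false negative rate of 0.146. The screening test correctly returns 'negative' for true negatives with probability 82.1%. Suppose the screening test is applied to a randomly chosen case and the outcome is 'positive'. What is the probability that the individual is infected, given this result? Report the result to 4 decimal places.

P(H | E) ≈ 0.5393

Let H be the event that the individual is infected. P(H) = 0.197, so P(¬H) = 0.803. With E the 'positive' result, P(E|H) = 0.854 and P(E|¬H) = 0.179.
P(E) = 0.854·0.197 + 0.179·0.803 = 0.16824 + 0.14374 = 0.31198.
By Bayes' theorem, P(H|E) = 0.16824 / 0.31198 = 0.5393.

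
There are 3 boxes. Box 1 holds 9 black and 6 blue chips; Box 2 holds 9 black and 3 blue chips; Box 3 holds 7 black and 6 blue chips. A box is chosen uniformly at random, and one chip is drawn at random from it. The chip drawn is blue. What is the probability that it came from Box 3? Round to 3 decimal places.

Posterior probability ≈ 0.415

P(blue|Box 1) = 0.4; P(blue|Box 2) = 0.25; P(blue|Box 3) = 0.4615.
Prior × likelihood for each source: 0.333333·0.4=0.1333, 0.333333·0.25=0.08333, 0.333333·0.4615=0.1538. Summing gives P(blue) = 0.37051.
P(Box 3 | blue) = 0.1538 / 0.37051 = 0.415.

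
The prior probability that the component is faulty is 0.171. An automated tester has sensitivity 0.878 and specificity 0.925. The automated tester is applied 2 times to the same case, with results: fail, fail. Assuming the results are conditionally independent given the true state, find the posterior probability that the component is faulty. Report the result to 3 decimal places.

With H the event that the component is faulty, the joint likelihood of the observed sequence is P(data|H) = 0.878·0.878 = 0.77088 and P(data|¬H) = 0.075·0.075 = 0.0056250.
Bayes: P(H|data) = 0.171·0.77088 / (0.171·0.77088 + 0.829·0.0056250) = 0.13182/0.13648 = 0.9658.

Posterior P(H) ≈ 0.966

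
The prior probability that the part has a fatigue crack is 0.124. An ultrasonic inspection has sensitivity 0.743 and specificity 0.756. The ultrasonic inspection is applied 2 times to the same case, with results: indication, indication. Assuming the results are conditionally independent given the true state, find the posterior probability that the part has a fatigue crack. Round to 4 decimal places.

Let H be the event that the part has a fatigue crack; start with P(H) = 0.124. P('indication'|H) = 0.743, P('indication'|¬H) = 0.244.
Update on result 1 ('indication'): P(H) ← 0.743·0.1240 / (0.743·0.1240 + 0.244·0.8760) = 0.092132/0.30588 = 0.3012.
Update on result 2 ('indication'): P(H) ← 0.743·0.3012 / (0.743·0.3012 + 0.244·0.6988) = 0.22380/0.39430 = 0.5676.

Posterior P(H) ≈ 0.5676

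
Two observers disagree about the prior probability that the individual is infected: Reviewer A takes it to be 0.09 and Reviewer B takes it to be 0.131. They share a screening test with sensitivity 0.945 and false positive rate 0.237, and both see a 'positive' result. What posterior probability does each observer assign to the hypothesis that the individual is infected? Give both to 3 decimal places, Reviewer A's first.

Reviewer A: 0.283; Reviewer B: 0.375

P('+'|H) = 0.945, P('+'|¬H) = 0.237.
Reviewer A: numerator 0.945·0.09 = 0.085050; evidence = 0.085050+0.237·0.91 = 0.30072; posterior = 0.283.
Reviewer B: numerator 0.945·0.131 = 0.12380; evidence = 0.12380+0.237·0.869 = 0.32975; posterior = 0.375.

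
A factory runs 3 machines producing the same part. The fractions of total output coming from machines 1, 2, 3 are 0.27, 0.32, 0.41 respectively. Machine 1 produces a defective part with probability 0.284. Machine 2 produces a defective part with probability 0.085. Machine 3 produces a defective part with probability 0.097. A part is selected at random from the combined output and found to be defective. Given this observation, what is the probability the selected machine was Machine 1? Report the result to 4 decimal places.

Tabulate prior·likelihood by source: [1] prior 0.27, lik 0.284, product 0.07668; [2] prior 0.32, lik 0.085, product 0.02720; [3] prior 0.41, lik 0.097, product 0.03977.
Normalizing constant = 0.14365; the posterior for Machine 1 is its product over the sum, 0.07668/0.14365 = 0.5338.

Posterior probability ≈ 0.5338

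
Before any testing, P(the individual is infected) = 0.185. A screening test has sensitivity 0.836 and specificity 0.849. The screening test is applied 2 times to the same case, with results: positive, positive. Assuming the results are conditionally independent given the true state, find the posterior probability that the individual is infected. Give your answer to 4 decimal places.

Let H be the event that the individual is infected; start with P(H) = 0.185. P('positive'|H) = 0.836, P('positive'|¬H) = 0.151.
Update on result 1 ('positive'): P(H) ← 0.836·0.1850 / (0.836·0.1850 + 0.151·0.8150) = 0.15466/0.27772 = 0.5569.
Update on result 2 ('positive'): P(H) ← 0.836·0.5569 / (0.836·0.5569 + 0.151·0.4431) = 0.46555/0.53246 = 0.8743.

Posterior P(H) ≈ 0.8743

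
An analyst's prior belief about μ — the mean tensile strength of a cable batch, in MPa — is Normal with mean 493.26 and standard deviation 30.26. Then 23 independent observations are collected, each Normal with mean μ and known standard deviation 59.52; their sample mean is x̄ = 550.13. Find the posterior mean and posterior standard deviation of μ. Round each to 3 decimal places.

Posterior mean ≈ 541.941; posterior SD ≈ 11.483

Prior precision 1/τ₀² = 1/30.26² = 0.00109210; data precision n/σ² = 23/59.52² = 0.00649235.
Posterior precision = 0.00109210 + 0.00649235 = 0.00758445, giving posterior SD = 1/√0.00758445 = 11.483.
Posterior mean = (0.00109210·493.26 + 0.00649235·550.13) / 0.00758445 = 541.941.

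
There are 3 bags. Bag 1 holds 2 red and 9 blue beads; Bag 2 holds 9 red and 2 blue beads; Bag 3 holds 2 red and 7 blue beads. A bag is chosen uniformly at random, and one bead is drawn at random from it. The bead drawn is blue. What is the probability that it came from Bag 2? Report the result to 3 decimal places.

Tabulate prior·likelihood by source: [1] prior 0.333333, lik 0.8182, product 0.2727; [2] prior 0.333333, lik 0.1818, product 0.06061; [3] prior 0.333333, lik 0.7778, product 0.2593.
Normalizing constant = 0.59259; the posterior for Bag 2 is its product over the sum, 0.06061/0.59259 = 0.102.

Posterior probability ≈ 0.102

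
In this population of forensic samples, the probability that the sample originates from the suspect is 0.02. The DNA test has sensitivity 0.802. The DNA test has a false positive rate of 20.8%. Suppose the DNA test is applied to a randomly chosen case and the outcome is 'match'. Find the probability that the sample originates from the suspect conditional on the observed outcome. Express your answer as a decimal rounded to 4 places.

P(H | E) ≈ 0.0729

Let H be the event that the sample originates from the suspect. P(H) = 0.02, so P(¬H) = 0.98. With E the 'match' result, P(E|H) = 0.802 and P(E|¬H) = 0.208.
P(E) = 0.802·0.02 + 0.208·0.98 = 0.016040 + 0.20384 = 0.21988.
By Bayes' theorem, P(H|E) = 0.016040 / 0.21988 = 0.0729.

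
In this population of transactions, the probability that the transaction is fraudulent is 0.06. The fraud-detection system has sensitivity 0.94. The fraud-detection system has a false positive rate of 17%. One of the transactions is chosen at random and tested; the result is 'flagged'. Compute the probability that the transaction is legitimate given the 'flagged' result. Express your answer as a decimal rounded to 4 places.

Let H be the event that the transaction is fraudulent. P(H) = 0.06, so P(¬H) = 0.94. With E the 'flagged' result, P(E|H) = 0.94 and P(E|¬H) = 0.17.
P(E) = 0.94·0.06 + 0.17·0.94 = 0.056400 + 0.15980 = 0.21620.
By Bayes' theorem, P(H|E) = 0.056400 / 0.21620 = 0.2609. Hence P(¬H|E) = 1 − 0.2609 = 0.7391.

P(¬H | E) ≈ 0.7391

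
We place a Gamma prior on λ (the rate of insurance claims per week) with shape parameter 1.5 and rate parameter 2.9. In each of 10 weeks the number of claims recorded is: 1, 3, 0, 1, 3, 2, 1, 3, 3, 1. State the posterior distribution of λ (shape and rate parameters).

The Poisson likelihood adds the total count to the shape and the number of exposure periods to the rate. Here ∑xᵢ = 18 and n = 10, so shape 1.5→19.5 and rate 2.9→12.9.

Posterior: Gamma(shape=19.5, rate=12.9)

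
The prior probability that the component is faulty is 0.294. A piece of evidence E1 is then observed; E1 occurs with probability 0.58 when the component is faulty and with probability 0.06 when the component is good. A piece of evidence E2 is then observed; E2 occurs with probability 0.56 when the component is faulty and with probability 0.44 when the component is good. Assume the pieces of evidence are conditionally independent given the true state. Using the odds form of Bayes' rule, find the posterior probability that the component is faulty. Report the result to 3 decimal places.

Posterior probability ≈ 0.837

Prior odds = 0.294/(1−0.294) = 0.41643. In log-odds, ln(0.41643) = -0.87604.
Add log likelihood ratios: ln(9.6667) + ln(1.2727) = 2.5098.
Posterior log-odds = 1.6338, so posterior odds = exp(1.6338) = 5.1234. Converting, P(H|E) = 5.1234/6.1234 = 0.837.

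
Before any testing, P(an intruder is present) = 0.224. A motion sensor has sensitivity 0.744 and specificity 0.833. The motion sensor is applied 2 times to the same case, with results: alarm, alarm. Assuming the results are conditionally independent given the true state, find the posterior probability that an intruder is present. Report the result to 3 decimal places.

With H the event that an intruder is present, the joint likelihood of the observed sequence is P(data|H) = 0.744·0.744 = 0.55354 and P(data|¬H) = 0.167·0.167 = 0.027889.
Bayes: P(H|data) = 0.224·0.55354 / (0.224·0.55354 + 0.776·0.027889) = 0.12399/0.14563 = 0.8514.

Posterior P(H) ≈ 0.851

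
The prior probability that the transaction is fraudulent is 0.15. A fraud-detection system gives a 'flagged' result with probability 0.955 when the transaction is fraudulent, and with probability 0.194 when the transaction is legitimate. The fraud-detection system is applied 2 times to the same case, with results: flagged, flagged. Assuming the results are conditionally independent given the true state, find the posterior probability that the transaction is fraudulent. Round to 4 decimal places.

Let H be the event that the transaction is fraudulent; start with P(H) = 0.15. P('flagged'|H) = 0.955, P('flagged'|¬H) = 0.194.
Update on result 1 ('flagged'): P(H) ← 0.955·0.1500 / (0.955·0.1500 + 0.194·0.8500) = 0.14325/0.30815 = 0.4649.
Update on result 2 ('flagged'): P(H) ← 0.955·0.4649 / (0.955·0.4649 + 0.194·0.5351) = 0.44395/0.54777 = 0.8105.

Posterior P(H) ≈ 0.8105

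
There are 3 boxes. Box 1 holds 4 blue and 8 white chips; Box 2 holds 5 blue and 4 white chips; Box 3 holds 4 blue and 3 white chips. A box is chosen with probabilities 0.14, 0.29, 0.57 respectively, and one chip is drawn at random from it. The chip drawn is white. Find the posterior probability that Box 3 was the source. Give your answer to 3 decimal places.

Posterior probability ≈ 0.524

P(white|Box 1) = 0.6667; P(white|Box 2) = 0.4444; P(white|Box 3) = 0.4286.
Prior × likelihood for each source: 0.14·0.6667=0.09333, 0.29·0.4444=0.1289, 0.57·0.4286=0.2443. Summing gives P(white) = 0.46651.
P(Box 3 | white) = 0.2443 / 0.46651 = 0.524.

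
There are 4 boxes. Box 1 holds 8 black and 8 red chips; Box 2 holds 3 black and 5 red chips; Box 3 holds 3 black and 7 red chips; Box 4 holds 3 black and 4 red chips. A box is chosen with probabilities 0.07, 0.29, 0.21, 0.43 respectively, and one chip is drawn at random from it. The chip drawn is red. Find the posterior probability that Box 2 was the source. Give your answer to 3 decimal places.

P(red|Box 1) = 0.5; P(red|Box 2) = 0.625; P(red|Box 3) = 0.7; P(red|Box 4) = 0.5714.
Prior × likelihood for each source: 0.07·0.5=0.03500, 0.29·0.625=0.1812, 0.21·0.7=0.1470, 0.43·0.5714=0.2457. Summing gives P(red) = 0.60896.
P(Box 2 | red) = 0.1812 / 0.60896 = 0.298.

Posterior probability ≈ 0.298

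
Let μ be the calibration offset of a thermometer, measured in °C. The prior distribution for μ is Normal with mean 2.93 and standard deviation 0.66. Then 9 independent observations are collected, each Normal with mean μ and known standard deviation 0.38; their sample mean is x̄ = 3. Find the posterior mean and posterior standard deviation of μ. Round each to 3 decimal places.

Posterior mean ≈ 2.998; posterior SD ≈ 0.124

With known σ, the Normal prior is conjugate. Weight on the data is w = (n/σ²)/(n/σ² + 1/τ₀²) = 62.3269/(62.3269+2.29568) = 0.96448.
Posterior mean = w·x̄ + (1−w)·μ₀ = 0.96448·3 + 0.035525·2.93 = 2.998. Posterior variance = 1/(62.3269+2.29568) = 0.0154745, so SD = 0.124.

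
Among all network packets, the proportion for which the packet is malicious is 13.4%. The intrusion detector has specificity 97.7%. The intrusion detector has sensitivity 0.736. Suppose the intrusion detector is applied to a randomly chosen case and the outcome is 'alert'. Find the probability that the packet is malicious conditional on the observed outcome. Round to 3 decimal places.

Let H be the event that the packet is malicious. P(H) = 0.134, so P(¬H) = 0.866. With E the 'alert' result, P(E|H) = 0.736 and P(E|¬H) = 0.023.
P(E) = 0.736·0.134 + 0.023·0.866 = 0.098624 + 0.019918 = 0.11854.
By Bayes' theorem, P(H|E) = 0.098624 / 0.11854 = 0.832.

P(H | E) ≈ 0.832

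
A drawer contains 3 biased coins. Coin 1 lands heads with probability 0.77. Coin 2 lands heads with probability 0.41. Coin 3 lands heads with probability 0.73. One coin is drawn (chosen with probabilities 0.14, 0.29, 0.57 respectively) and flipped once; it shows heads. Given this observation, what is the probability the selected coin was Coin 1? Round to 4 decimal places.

Tabulate prior·likelihood by source: [1] prior 0.14, lik 0.77, product 0.1078; [2] prior 0.29, lik 0.41, product 0.1189; [3] prior 0.57, lik 0.73, product 0.4161.
Normalizing constant = 0.64280; the posterior for Coin 1 is its product over the sum, 0.1078/0.64280 = 0.1677.

Posterior probability ≈ 0.1677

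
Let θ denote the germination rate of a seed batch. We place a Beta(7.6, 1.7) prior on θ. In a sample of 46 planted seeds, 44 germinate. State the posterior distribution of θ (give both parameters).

Posterior: Beta(51.6, 3.7)

The binomial likelihood is conjugate to the Beta prior: with 44 successes and 2 failures, the posterior is Beta(7.6+44, 1.7+2) = Beta(51.6, 3.7).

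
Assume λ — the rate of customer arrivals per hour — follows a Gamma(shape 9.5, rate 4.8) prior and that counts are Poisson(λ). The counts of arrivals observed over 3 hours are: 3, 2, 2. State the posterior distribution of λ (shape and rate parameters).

Posterior: Gamma(shape=16.5, rate=7.8)

Total count ∑xᵢ = 7 over n = 3 hours.
Gamma is conjugate to the Poisson likelihood: posterior is Gamma(shape = 9.5+7 = 16.5, rate = 4.8+3 = 7.8).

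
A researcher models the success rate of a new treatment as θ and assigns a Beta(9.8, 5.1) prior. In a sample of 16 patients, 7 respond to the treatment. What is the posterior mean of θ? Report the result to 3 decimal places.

The binomial likelihood is conjugate to the Beta prior: with 7 successes and 9 failures, the posterior is Beta(9.8+7, 5.1+9) = Beta(16.8, 14.1).
Posterior mean = α/(α+β) = 16.8/30.9 = 0.544.

Posterior mean ≈ 0.544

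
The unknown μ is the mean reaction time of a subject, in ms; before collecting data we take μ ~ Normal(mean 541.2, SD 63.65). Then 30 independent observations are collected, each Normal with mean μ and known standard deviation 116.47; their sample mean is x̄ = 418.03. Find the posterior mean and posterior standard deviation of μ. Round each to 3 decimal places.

Posterior mean ≈ 430.397; posterior SD ≈ 20.169

Prior precision 1/τ₀² = 1/63.65² = 0.00024683; data precision n/σ² = 30/116.47² = 0.00221153.
Posterior precision = 0.00024683 + 0.00221153 = 0.00245836, giving posterior SD = 1/√0.00245836 = 20.169.
Posterior mean = (0.00024683·541.2 + 0.00221153·418.03) / 0.00245836 = 430.397.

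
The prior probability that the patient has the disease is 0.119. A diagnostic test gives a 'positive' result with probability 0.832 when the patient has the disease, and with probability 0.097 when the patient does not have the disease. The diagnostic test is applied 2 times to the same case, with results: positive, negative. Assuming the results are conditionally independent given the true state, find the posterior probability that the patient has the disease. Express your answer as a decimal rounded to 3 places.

Posterior P(H) ≈ 0.177

Let H be the event that the patient has the disease; start with P(H) = 0.119. P('positive'|H) = 0.832, P('positive'|¬H) = 0.097.
Update on result 1 ('positive'): P(H) ← 0.832·0.1190 / (0.832·0.1190 + 0.097·0.8810) = 0.099008/0.18446 = 0.5367.
Update on result 2 ('negative'): P(H) ← 0.168·0.5367 / (0.168·0.5367 + 0.903·0.4633) = 0.090171/0.50850 = 0.1773.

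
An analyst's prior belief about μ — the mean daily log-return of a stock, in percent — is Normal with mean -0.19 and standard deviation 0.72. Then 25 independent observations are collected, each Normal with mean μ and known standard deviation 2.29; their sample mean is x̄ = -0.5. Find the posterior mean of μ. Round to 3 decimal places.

Posterior mean ≈ -0.411

With known σ, the Normal prior is conjugate. Weight on the data is w = (n/σ²)/(n/σ² + 1/τ₀²) = 4.76726/(4.76726+1.92901) = 0.71193.
Posterior mean = w·x̄ + (1−w)·μ₀ = 0.71193·-0.5 + 0.28807·-0.19 = -0.411.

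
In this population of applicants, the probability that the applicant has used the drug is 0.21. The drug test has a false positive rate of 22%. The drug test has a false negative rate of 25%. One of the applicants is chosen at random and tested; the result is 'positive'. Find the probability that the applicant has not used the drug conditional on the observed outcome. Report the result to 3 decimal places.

Let H be the event that the applicant has used the drug. P(H) = 0.21, so P(¬H) = 0.79. With E the 'positive' result, P(E|H) = 0.75 and P(E|¬H) = 0.22.
P(E) = 0.75·0.21 + 0.22·0.79 = 0.15750 + 0.17380 = 0.33130.
By Bayes' theorem, P(H|E) = 0.15750 / 0.33130 = 0.475. Hence P(¬H|E) = 1 − 0.475 = 0.525.

P(¬H | E) ≈ 0.525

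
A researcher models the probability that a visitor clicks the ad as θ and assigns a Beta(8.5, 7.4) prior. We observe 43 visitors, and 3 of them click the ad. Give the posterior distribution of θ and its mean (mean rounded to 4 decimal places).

Posterior: Beta(11.5, 47.4); mean ≈ 0.1952

The binomial likelihood is conjugate to the Beta prior: with 3 successes and 40 failures, the posterior is Beta(8.5+3, 7.4+40) = Beta(11.5, 47.4).
Posterior mean = α/(α+β) = 11.5/58.9 = 0.1952.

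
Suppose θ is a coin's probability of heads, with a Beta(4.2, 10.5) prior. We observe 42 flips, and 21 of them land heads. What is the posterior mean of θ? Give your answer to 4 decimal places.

Posterior mean ≈ 0.4444

Observing 21 successes and 21 failures updates Beta(4.2, 10.5) by adding the success and failure counts to the two shape parameters: α = 4.2+21 = 25.2, β = 10.5+21 = 31.5.
Posterior mean = α/(α+β) = 25.2/56.7 = 0.4444.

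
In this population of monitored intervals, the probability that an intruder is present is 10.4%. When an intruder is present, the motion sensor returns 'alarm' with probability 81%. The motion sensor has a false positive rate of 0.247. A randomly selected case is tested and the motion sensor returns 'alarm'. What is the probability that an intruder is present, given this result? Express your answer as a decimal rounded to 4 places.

Write H for 'an intruder is present'. Prior odds H:¬H = 0.104/0.896 = 0.11607. For the 'alarm' outcome, the likelihood ratio is 0.81/0.247 = 3.2794.
Posterior odds = 0.11607 × 3.2794 = 0.38064, so P(H|E) = 0.38064/(1+0.38064) = 0.2757.

P(H | E) ≈ 0.2757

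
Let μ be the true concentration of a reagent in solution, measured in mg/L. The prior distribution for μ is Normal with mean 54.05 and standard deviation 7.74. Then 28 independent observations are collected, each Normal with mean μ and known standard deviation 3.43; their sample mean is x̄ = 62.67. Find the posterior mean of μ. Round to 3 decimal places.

Prior precision 1/τ₀² = 1/7.74² = 0.0166924; data precision n/σ² = 28/3.43² = 2.37996.
Posterior precision = 0.0166924 + 2.37996 = 2.39665.
Posterior mean = (0.0166924·54.05 + 2.37996·62.67) / 2.39665 = 62.610.

Posterior mean ≈ 62.610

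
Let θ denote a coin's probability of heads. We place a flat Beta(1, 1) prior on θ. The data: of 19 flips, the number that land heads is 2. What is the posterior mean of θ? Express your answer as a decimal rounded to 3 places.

Observing 2 successes and 17 failures updates Beta(1, 1) by adding the success and failure counts to the two shape parameters: α = 1+2 = 3, β = 1+17 = 18.
Posterior mean = α/(α+β) = 3/21 = 0.143.

Posterior mean ≈ 0.143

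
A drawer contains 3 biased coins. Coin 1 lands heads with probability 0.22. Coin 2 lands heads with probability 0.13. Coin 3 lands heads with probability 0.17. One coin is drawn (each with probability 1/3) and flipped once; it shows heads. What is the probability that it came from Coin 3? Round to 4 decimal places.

Posterior probability ≈ 0.3269

P(heads|C1) = 0.22; P(heads|C2) = 0.13; P(heads|C3) = 0.17.
Prior × likelihood for each source: 0.333333·0.22=0.07333, 0.333333·0.13=0.04333, 0.333333·0.17=0.05667. Summing gives P(heads) = 0.17333.
P(Coin 3 | heads) = 0.05667 / 0.17333 = 0.3269.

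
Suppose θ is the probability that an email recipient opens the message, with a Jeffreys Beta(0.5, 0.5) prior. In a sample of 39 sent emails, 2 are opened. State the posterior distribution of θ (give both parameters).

Posterior: Beta(2.5, 37.5)

Observing 2 successes and 37 failures updates Beta(0.5, 0.5) by adding the success and failure counts to the two shape parameters: α = 0.5+2 = 2.5, β = 0.5+37 = 37.5.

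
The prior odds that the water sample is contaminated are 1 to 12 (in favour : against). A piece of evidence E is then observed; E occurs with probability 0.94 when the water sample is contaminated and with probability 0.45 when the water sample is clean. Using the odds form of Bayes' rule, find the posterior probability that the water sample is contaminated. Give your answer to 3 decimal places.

Prior odds = 1/12 = 0.083333. In log-odds, ln(0.083333) = -2.4849.
Add log likelihood ratio: ln(2.0889) = 0.73663.
Posterior log-odds = -1.7483, so posterior odds = exp(-1.7483) = 0.17407. Converting, P(H|E) = 0.17407/1.1741 = 0.148.

Posterior probability ≈ 0.148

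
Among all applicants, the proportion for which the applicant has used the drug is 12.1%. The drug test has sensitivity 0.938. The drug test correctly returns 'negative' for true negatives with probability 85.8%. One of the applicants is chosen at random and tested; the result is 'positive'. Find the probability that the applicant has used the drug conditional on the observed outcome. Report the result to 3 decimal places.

Write H for 'the applicant has used the drug'. Prior odds H:¬H = 0.121/0.879 = 0.13766. For the 'positive' outcome, the likelihood ratio is 0.938/0.142 = 6.6056.
Posterior odds = 0.13766 × 6.6056 = 0.90931, so P(H|E) = 0.90931/(1+0.90931) = 0.476.

P(H | E) ≈ 0.476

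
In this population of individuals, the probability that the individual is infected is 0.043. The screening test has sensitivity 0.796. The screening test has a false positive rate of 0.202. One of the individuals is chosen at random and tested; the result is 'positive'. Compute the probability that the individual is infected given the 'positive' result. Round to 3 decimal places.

Let H be the event that the individual is infected. P(H) = 0.043, so P(¬H) = 0.957. With E the 'positive' result, P(E|H) = 0.796 and P(E|¬H) = 0.202.
P(E) = 0.796·0.043 + 0.202·0.957 = 0.034228 + 0.19331 = 0.22754.
By Bayes' theorem, P(H|E) = 0.034228 / 0.22754 = 0.150.

P(H | E) ≈ 0.150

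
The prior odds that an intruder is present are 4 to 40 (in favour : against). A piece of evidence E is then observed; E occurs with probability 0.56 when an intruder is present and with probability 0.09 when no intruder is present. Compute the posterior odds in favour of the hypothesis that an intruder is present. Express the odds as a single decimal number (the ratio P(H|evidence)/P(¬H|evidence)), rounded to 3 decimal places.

Prior odds = 4/40 = 0.10000.
Likelihood ratio for E = 0.56/0.09 = 6.2222.
Posterior odds = prior odds × LR = 0.62222.

Posterior odds ≈ 0.622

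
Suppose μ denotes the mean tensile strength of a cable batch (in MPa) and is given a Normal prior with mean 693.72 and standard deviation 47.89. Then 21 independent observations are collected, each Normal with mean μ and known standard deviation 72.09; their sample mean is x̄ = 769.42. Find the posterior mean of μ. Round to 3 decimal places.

Posterior mean ≈ 762.047

With known σ, the Normal prior is conjugate. Weight on the data is w = (n/σ²)/(n/σ² + 1/τ₀²) = 0.00404082/(0.00404082+0.00043602) = 0.90260.
Posterior mean = w·x̄ + (1−w)·μ₀ = 0.90260·769.42 + 0.097395·693.72 = 762.047.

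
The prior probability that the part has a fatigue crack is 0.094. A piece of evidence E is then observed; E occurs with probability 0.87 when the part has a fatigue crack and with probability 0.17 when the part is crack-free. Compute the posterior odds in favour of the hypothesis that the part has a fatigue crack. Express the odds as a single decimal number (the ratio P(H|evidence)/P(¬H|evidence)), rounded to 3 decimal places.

Prior odds = 0.094/(1−0.094) = 0.10375. In log-odds, ln(0.10375) = -2.2657.
Add log likelihood ratio: ln(5.1176) = 1.6327.
Posterior log-odds = -0.63305, so posterior odds = exp(-0.63305) = 0.53097.

Posterior odds ≈ 0.531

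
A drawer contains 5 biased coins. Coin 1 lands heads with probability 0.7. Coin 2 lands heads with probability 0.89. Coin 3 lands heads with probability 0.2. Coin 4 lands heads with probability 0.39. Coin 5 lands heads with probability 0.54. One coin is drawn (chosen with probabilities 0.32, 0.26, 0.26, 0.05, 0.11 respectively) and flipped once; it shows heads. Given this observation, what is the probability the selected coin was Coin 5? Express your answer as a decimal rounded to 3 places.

Tabulate prior·likelihood by source: [1] prior 0.32, lik 0.7, product 0.2240; [2] prior 0.26, lik 0.89, product 0.2314; [3] prior 0.26, lik 0.2, product 0.05200; [4] prior 0.05, lik 0.39, product 0.01950; [5] prior 0.11, lik 0.54, product 0.05940.
Normalizing constant = 0.58630; the posterior for Coin 5 is its product over the sum, 0.05940/0.58630 = 0.101.

Posterior probability ≈ 0.101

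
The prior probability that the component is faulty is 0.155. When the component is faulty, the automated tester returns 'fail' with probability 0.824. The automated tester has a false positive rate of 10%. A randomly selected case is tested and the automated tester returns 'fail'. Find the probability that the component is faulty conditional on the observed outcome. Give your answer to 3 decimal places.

P(H | E) ≈ 0.602

Let H be the event that the component is faulty. P(H) = 0.155, so P(¬H) = 0.845. With E the 'fail' result, P(E|H) = 0.824 and P(E|¬H) = 0.1.
P(E) = 0.824·0.155 + 0.1·0.845 = 0.12772 + 0.084500 = 0.21222.
By Bayes' theorem, P(H|E) = 0.12772 / 0.21222 = 0.602.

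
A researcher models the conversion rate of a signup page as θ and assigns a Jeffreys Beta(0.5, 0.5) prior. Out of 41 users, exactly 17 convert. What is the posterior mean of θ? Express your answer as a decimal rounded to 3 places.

Posterior mean ≈ 0.417

The binomial likelihood is conjugate to the Beta prior: with 17 successes and 24 failures, the posterior is Beta(0.5+17, 0.5+24) = Beta(17.5, 24.5).
E[θ | data] = 17.5/(17.5+24.5) = 0.417.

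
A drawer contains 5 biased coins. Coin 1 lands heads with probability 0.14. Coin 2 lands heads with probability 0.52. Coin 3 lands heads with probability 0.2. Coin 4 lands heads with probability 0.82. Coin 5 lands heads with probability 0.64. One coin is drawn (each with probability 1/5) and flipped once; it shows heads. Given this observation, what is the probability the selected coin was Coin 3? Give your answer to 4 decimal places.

Posterior probability ≈ 0.0862

Tabulate prior·likelihood by source: [1] prior 0.2, lik 0.14, product 0.02800; [2] prior 0.2, lik 0.52, product 0.1040; [3] prior 0.2, lik 0.2, product 0.04000; [4] prior 0.2, lik 0.82, product 0.1640; [5] prior 0.2, lik 0.64, product 0.1280.
Normalizing constant = 0.46400; the posterior for Coin 3 is its product over the sum, 0.04000/0.46400 = 0.0862.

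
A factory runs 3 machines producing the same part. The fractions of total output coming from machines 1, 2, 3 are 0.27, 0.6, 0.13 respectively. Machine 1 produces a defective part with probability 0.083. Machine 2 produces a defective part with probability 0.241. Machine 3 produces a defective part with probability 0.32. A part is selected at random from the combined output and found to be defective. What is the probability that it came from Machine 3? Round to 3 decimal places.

Posterior probability ≈ 0.199

Tabulate prior·likelihood by source: [1] prior 0.27, lik 0.083, product 0.02241; [2] prior 0.6, lik 0.241, product 0.1446; [3] prior 0.13, lik 0.32, product 0.04160.
Normalizing constant = 0.20861; the posterior for Machine 3 is its product over the sum, 0.04160/0.20861 = 0.199.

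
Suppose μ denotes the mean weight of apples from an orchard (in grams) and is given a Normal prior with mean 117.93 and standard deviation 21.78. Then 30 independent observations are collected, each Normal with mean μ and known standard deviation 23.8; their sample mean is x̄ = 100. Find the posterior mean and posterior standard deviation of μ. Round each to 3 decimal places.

Prior precision 1/τ₀² = 1/21.78² = 0.00210807; data precision n/σ² = 30/23.8² = 0.0529624.
Posterior precision = 0.00210807 + 0.0529624 = 0.0550704, giving posterior SD = 1/√0.0550704 = 4.261.
Posterior mean = (0.00210807·117.93 + 0.0529624·100) / 0.0550704 = 100.686.

Posterior mean ≈ 100.686; posterior SD ≈ 4.261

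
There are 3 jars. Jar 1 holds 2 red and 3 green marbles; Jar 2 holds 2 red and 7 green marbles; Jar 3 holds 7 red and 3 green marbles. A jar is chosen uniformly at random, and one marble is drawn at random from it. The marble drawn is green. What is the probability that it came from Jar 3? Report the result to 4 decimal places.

P(green|Jar 1) = 0.6; P(green|Jar 2) = 0.7778; P(green|Jar 3) = 0.3.
Prior × likelihood for each source: 0.333333·0.6=0.2000, 0.333333·0.7778=0.2593, 0.333333·0.3=0.1000. Summing gives P(green) = 0.55926.
P(Jar 3 | green) = 0.1000 / 0.55926 = 0.1788.

Posterior probability ≈ 0.1788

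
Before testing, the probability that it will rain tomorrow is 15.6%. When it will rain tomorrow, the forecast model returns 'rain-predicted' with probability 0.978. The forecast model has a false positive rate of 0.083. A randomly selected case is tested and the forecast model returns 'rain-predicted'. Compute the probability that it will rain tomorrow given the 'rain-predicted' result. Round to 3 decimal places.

P(H | E) ≈ 0.685

Let H be the event that it will rain tomorrow. P(H) = 0.156, so P(¬H) = 0.844. With E the 'rain-predicted' result, P(E|H) = 0.978 and P(E|¬H) = 0.083.
P(E) = 0.978·0.156 + 0.083·0.844 = 0.15257 + 0.070052 = 0.22262.
By Bayes' theorem, P(H|E) = 0.15257 / 0.22262 = 0.685.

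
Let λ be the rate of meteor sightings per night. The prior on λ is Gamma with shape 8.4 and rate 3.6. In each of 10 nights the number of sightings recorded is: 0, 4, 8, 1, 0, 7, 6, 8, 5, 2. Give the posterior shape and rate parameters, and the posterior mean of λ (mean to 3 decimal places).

Posterior: Gamma(shape=49.4, rate=13.6); mean ≈ 3.632

Total count ∑xᵢ = 41 over n = 10 nights.
Gamma is conjugate to the Poisson likelihood: posterior is Gamma(shape = 8.4+41 = 49.4, rate = 3.6+10 = 13.6).
E[λ | data] = 49.4/13.6 = 3.632.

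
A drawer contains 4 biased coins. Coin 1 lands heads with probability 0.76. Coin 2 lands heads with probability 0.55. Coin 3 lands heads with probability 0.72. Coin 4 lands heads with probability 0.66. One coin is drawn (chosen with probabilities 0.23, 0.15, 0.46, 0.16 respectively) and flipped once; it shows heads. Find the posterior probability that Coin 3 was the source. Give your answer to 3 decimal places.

Posterior probability ≈ 0.477

Tabulate prior·likelihood by source: [1] prior 0.23, lik 0.76, product 0.1748; [2] prior 0.15, lik 0.55, product 0.08250; [3] prior 0.46, lik 0.72, product 0.3312; [4] prior 0.16, lik 0.66, product 0.1056.
Normalizing constant = 0.69410; the posterior for Coin 3 is its product over the sum, 0.3312/0.69410 = 0.477.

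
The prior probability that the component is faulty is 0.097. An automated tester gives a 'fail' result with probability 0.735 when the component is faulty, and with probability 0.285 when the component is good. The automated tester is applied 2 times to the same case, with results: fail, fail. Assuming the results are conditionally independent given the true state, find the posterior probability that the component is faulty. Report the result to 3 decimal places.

Posterior P(H) ≈ 0.417

Let H be the event that the component is faulty; start with P(H) = 0.097. P('fail'|H) = 0.735, P('fail'|¬H) = 0.285.
Update on result 1 ('fail'): P(H) ← 0.735·0.0970 / (0.735·0.0970 + 0.285·0.9030) = 0.071295/0.32865 = 0.2169.
Update on result 2 ('fail'): P(H) ← 0.735·0.2169 / (0.735·0.2169 + 0.285·0.7831) = 0.15945/0.38262 = 0.4167.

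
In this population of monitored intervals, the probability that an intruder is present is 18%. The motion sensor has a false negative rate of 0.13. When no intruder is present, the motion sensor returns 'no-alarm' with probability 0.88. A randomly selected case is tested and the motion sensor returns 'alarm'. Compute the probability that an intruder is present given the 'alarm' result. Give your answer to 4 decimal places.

Write H for 'an intruder is present'. Prior odds H:¬H = 0.18/0.82 = 0.21951. For the 'alarm' outcome, the likelihood ratio is 0.87/0.12 = 7.2500.
Posterior odds = 0.21951 × 7.2500 = 1.5915, so P(H|E) = 1.5915/(1+1.5915) = 0.6141.

P(H | E) ≈ 0.6141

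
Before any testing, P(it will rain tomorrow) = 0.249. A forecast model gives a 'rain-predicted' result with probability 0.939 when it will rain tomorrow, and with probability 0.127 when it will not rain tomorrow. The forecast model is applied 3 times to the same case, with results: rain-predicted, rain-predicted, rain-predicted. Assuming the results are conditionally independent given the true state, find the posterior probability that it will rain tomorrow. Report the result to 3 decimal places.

With H the event that it will rain tomorrow, the joint likelihood of the observed sequence is P(data|H) = 0.939·0.939·0.939 = 0.82794 and P(data|¬H) = 0.127·0.127·0.127 = 0.0020484.
Bayes: P(H|data) = 0.249·0.82794 / (0.249·0.82794 + 0.751·0.0020484) = 0.20616/0.20769 = 0.9926.

Posterior P(H) ≈ 0.993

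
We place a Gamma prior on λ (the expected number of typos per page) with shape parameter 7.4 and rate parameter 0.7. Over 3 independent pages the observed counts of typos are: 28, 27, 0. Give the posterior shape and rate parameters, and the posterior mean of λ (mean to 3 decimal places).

Posterior: Gamma(shape=62.4, rate=3.7); mean ≈ 16.865

Total count ∑xᵢ = 55 over n = 3 pages.
Gamma is conjugate to the Poisson likelihood: posterior is Gamma(shape = 7.4+55 = 62.4, rate = 0.7+3 = 3.7).
E[λ | data] = 62.4/3.7 = 16.865.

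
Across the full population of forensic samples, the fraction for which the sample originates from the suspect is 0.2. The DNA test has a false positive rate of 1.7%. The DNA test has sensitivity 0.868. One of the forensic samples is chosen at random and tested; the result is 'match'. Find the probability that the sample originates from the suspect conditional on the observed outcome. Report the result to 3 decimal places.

Let H be the event that the sample originates from the suspect. P(H) = 0.2, so P(¬H) = 0.8. With E the 'match' result, P(E|H) = 0.868 and P(E|¬H) = 0.017.
P(E) = 0.868·0.2 + 0.017·0.8 = 0.17360 + 0.013600 = 0.18720.
By Bayes' theorem, P(H|E) = 0.17360 / 0.18720 = 0.927.

P(H | E) ≈ 0.927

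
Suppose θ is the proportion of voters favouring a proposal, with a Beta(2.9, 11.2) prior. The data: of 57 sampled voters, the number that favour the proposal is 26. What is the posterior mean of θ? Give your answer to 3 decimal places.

The binomial likelihood is conjugate to the Beta prior: with 26 successes and 31 failures, the posterior is Beta(2.9+26, 11.2+31) = Beta(28.9, 42.2).
E[θ | data] = 28.9/(28.9+42.2) = 0.406.

Posterior mean ≈ 0.406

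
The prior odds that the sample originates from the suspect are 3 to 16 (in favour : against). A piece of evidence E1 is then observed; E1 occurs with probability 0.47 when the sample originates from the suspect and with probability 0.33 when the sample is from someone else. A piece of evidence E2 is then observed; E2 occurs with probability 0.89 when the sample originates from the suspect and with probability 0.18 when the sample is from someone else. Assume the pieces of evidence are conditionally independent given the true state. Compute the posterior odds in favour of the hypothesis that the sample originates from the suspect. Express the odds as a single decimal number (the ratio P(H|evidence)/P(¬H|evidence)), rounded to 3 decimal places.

Prior odds = 3/16 = 0.18750. In log-odds, ln(0.18750) = -1.6740.
Add log likelihood ratios: ln(1.4242) + ln(4.9444) = 1.9519.
Posterior log-odds = 0.27793, so posterior odds = exp(0.27793) = 1.3204.

Posterior odds ≈ 1.320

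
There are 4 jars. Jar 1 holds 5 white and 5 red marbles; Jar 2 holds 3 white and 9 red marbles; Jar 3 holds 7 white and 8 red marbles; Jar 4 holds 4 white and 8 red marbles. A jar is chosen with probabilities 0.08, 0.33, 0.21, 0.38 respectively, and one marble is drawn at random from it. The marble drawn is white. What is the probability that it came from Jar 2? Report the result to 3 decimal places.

Posterior probability ≈ 0.238

Tabulate prior·likelihood by source: [1] prior 0.08, lik 0.5, product 0.04000; [2] prior 0.33, lik 0.25, product 0.08250; [3] prior 0.21, lik 0.4667, product 0.09800; [4] prior 0.38, lik 0.3333, product 0.1267.
Normalizing constant = 0.34717; the posterior for Jar 2 is its product over the sum, 0.08250/0.34717 = 0.238.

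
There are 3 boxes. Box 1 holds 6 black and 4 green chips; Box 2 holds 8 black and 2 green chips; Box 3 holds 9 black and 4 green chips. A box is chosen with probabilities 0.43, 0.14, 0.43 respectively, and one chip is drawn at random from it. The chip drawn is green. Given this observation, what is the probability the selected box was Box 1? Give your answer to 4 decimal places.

Tabulate prior·likelihood by source: [1] prior 0.43, lik 0.4, product 0.1720; [2] prior 0.14, lik 0.2, product 0.02800; [3] prior 0.43, lik 0.3077, product 0.1323.
Normalizing constant = 0.33231; the posterior for Box 1 is its product over the sum, 0.1720/0.33231 = 0.5176.

Posterior probability ≈ 0.5176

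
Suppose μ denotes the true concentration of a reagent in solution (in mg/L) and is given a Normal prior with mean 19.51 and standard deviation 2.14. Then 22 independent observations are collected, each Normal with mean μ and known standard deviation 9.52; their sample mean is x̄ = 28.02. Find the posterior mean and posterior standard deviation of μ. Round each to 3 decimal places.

Posterior mean ≈ 23.990; posterior SD ≈ 1.473

With known σ, the Normal prior is conjugate. Weight on the data is w = (n/σ²)/(n/σ² + 1/τ₀²) = 0.242744/(0.242744+0.218360) = 0.52644.
Posterior mean = w·x̄ + (1−w)·μ₀ = 0.52644·28.02 + 0.47356·19.51 = 23.990. Posterior variance = 1/(0.242744+0.218360) = 2.16871, so SD = 1.473.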